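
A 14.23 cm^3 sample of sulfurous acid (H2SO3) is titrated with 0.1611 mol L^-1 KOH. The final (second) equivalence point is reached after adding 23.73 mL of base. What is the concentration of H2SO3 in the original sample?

0.134 M

n(KOH) = 0.1611 x 0.02373 = 0.003823 mol.
At the final (second) equivalence point, 2 mol OH^- react per mol H2SO3, so n(H2SO3) = 0.003823 / 2 = 0.001911 mol.
[H2SO3] = 0.001911 / 0.01423 L = 0.134 M.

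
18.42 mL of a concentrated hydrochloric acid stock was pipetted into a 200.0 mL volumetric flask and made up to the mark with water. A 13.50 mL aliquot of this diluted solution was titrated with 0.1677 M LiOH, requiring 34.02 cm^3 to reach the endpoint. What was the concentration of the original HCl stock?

n(LiOH) = 0.1677 x 0.03402 = 0.005705 mol.
n(HCl) in the aliquot = 0.005705 mol.
[diluted HCl] = 0.005705 / 0.01350 = 0.4226 M.
Dilution factor = 200.0/18.42 = 10.86, so [stock] = 0.4226 x 10.86 = 4.59 M.

4.59 M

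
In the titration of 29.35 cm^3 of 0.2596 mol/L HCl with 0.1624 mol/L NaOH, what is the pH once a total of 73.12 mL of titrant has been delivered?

n(acid) = 0.2596 x 0.02935 = 0.007619 mol; n(NaOH) added = 0.1624 x 0.07312 = 0.01187 mol.
Base is in excess by 0.01187 - 0.007619 = 0.004255 mol in a total volume of 0.1025 L.
[OH^-] = 0.004255/0.1025 = 0.04153 M, so pOH = 1.38 and pH = 14.00 - 1.38 = 12.62.

12.62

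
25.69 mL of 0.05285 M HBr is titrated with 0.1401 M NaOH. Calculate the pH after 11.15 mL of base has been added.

11.74

n(acid) = 0.05285 x 0.02569 = 0.001358 mol; n(NaOH) added = 0.1401 x 0.01115 = 0.001562 mol.
Base is in excess by 0.001562 - 0.001358 = 0.0002044 mol in a total volume of 0.03684 L.
[OH^-] = 0.0002044/0.03684 = 0.005548 M, so pOH = 2.26 and pH = 14.00 - 2.26 = 11.74.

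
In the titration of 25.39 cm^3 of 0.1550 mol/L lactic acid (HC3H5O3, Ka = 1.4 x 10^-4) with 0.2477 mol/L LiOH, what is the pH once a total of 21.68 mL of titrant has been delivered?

12.48

n(acid) = 0.1550 x 0.02539 = 0.003935 mol; n(LiOH) added = 0.2477 x 0.02168 = 0.005370 mol.
Base is in excess by 0.005370 - 0.003935 = 0.001435 mol in a total volume of 0.04707 L.
[OH^-] = 0.001435/0.04707 = 0.03048 M, so pOH = 1.52 and pH = 14.00 - 1.52 = 12.48.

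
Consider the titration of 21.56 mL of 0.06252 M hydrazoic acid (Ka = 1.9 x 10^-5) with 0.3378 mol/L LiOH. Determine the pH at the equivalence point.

8.72

n(HN3) = 0.06252 x 0.02156 = 0.001348 mol; V(LiOH) at equivalence = 0.001348/0.3378 = 0.003990 L.
At equivalence all the acid is converted to N3-; total volume = 0.02156 + 0.003990 = 0.02555 L, so [N3-] = 0.001348/0.02555 = 0.05276 M.
Kb = Kw/Ka = 1.0e-14 / 1.9 x 10^-5 = 5.26e-10.
[OH^-] = sqrt(Kb x [N3-]) = sqrt(5.26e-10 x 0.05276) = 5.27e-6 M.
pOH = 5.28, so pH = 14.00 - 5.28 = 8.72.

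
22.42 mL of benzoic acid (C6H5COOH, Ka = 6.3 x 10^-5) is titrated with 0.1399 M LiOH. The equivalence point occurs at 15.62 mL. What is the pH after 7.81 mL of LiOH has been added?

7.81 mL is exactly half the equivalence volume (15.62/2), i.e. the half-equivalence point.
There, n(HA) = n(A^-), so pH = pKa = -log(6.3 x 10^-5) = 4.20.

4.20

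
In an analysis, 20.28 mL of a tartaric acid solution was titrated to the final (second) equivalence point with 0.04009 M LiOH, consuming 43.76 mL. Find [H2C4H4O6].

0.0433 M

n(LiOH) = 0.04009 x 0.04376 = 0.001754 mol.
At the final (second) equivalence point, 2 mol OH^- react per mol H2C4H4O6, so n(H2C4H4O6) = 0.001754 / 2 = 0.0008772 mol.
[H2C4H4O6] = 0.0008772 / 0.02028 L = 0.0433 M.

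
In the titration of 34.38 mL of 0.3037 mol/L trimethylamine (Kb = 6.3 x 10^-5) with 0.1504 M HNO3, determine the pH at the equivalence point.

5.40

n((CH3)3N) = 0.3037 x 0.03438 = 0.01044 mol; V(HNO3) at equivalence = 0.01044/0.1504 = 0.06942 L.
At equivalence the base is fully converted to (CH3)3NH+; total volume = 0.1038 L, so [(CH3)3NH+] = 0.01044/0.1038 = 0.1006 M.
Ka((CH3)3NH+) = Kw/Kb = 1.0e-14 / 6.3 x 10^-5 = 1.59e-10.
[H^+] = sqrt(Ka x [(CH3)3NH+]) = sqrt(1.59e-10 x 0.1006) = 4.00e-6 M.
pH = -log(4.00e-6) = 5.40.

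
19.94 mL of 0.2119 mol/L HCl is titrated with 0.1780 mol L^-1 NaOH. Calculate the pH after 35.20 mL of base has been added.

n(acid) = 0.2119 x 0.01994 = 0.004225 mol; n(NaOH) added = 0.1780 x 0.03520 = 0.006266 mol.
Base is in excess by 0.006266 - 0.004225 = 0.002040 mol in a total volume of 0.05514 L.
[OH^-] = 0.002040/0.05514 = 0.03700 M, so pOH = 1.43 and pH = 14.00 - 1.43 = 12.57.

12.57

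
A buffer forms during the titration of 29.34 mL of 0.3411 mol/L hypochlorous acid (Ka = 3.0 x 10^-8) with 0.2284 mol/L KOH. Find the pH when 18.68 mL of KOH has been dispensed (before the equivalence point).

Initial n(HClO) = 0.3411 x 0.02934 = 0.01001 mol.
n(KOH) added = 0.2284 x 0.01868 = 0.004267 mol, converting that many moles of HClO to ClO-.
Remaining n(HClO) = 0.005741 mol; n(ClO-) = 0.004267 mol.
By Henderson-Hasselbalch, pH = pKa + log([A^-]/[HA]) = 7.52 + log(0.004267/0.005741) = 7.52 + (-0.13) = 7.39.

7.39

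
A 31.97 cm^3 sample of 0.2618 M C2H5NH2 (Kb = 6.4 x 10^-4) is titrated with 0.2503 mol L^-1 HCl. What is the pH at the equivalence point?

n(C2H5NH2) = 0.2618 x 0.03197 = 0.008370 mol; V(HCl) at equivalence = 0.008370/0.2503 = 0.03344 L.
At equivalence the base is fully converted to C2H5NH3+; total volume = 0.06541 L, so [C2H5NH3+] = 0.008370/0.06541 = 0.1280 M.
Ka(C2H5NH3+) = Kw/Kb = 1.0e-14 / 6.4 x 10^-4 = 1.56e-11.
[H^+] = sqrt(Ka x [C2H5NH3+]) = sqrt(1.56e-11 x 0.1280) = 1.41e-6 M.
pH = -log(1.41e-6) = 5.85.

5.85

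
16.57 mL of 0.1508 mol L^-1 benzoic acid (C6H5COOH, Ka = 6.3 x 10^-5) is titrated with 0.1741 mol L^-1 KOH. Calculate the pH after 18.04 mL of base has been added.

12.27

n(acid) = 0.1508 x 0.01657 = 0.002499 mol; n(KOH) added = 0.1741 x 0.01804 = 0.003141 mol.
Base is in excess by 0.003141 - 0.002499 = 0.0006420 mol in a total volume of 0.03461 L.
[OH^-] = 0.0006420/0.03461 = 0.01855 M, so pOH = 1.73 and pH = 14.00 - 1.73 = 12.27.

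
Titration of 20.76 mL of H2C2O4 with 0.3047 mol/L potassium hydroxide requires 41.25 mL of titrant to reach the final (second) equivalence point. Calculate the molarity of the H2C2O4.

n(KOH) = 0.3047 x 0.04125 = 0.01257 mol.
At the final (second) equivalence point, 2 mol OH^- react per mol H2C2O4, so n(H2C2O4) = 0.01257 / 2 = 0.006284 mol.
[H2C2O4] = 0.006284 / 0.02076 L = 0.303 M.

0.303 M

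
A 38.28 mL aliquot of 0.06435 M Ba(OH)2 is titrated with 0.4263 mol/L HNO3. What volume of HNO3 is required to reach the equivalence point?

n(Ba(OH)2) = 0.06435 mol/L x 0.03828 L = 0.002463 mol.
The neutralisation is 1 Ba(OH)2 : 2 HNO3, so n(HNO3) = 0.002463 x 2/1 = 0.004927 mol.
V(HNO3) = 0.004927 / 0.4263 = 0.01156 L = 11.6 mL.

11.6 mL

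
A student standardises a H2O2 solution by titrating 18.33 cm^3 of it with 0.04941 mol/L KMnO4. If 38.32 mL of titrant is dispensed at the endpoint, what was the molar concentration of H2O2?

0.258 M

n(KMnO4) = 0.04941 x 0.03832 = 0.001893 mol.
From the balanced equation, 2 mol KMnO4 reacts with 5 mol H2O2, so n(H2O2) = 0.001893 x 5/2 = 0.004733 mol.
[H2O2] = 0.004733 / 0.01833 L = 0.258 M.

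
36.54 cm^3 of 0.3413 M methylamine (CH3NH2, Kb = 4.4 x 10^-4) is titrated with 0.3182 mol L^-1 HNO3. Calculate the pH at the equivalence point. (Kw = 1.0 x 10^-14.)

n(CH3NH2) = 0.3413 x 0.03654 = 0.01247 mol; V(HNO3) at equivalence = 0.01247/0.3182 = 0.03919 L.
At equivalence the base is fully converted to CH3NH3+; total volume = 0.07573 L, so [CH3NH3+] = 0.01247/0.07573 = 0.1647 M.
Ka(CH3NH3+) = Kw/Kb = 1.0e-14 / 4.4 x 10^-4 = 2.27e-11.
[H^+] = sqrt(Ka x [CH3NH3+]) = sqrt(2.27e-11 x 0.1647) = 1.93e-6 M.
pH = -log(1.93e-6) = 5.71.

5.71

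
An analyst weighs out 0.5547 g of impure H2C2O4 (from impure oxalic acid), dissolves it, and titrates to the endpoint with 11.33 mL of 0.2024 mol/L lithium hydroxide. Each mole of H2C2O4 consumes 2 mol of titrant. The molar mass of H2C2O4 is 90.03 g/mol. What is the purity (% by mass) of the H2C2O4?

18.6%

n(LiOH) = 0.2024 x 0.01133 = 0.002293 mol.
n(H2C2O4) = 0.002293 / 2 = 0.001147 mol.
mass of H2C2O4 = 0.001147 x 90.03 = 0.1032 g.
% purity = 0.1032 / 0.5547 x 100 = 18.6%.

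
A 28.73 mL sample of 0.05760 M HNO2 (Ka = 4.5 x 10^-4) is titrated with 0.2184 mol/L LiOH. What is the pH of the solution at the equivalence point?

n(HNO2) = 0.05760 x 0.02873 = 0.001655 mol; V(LiOH) at equivalence = 0.001655/0.2184 = 0.007577 L.
At equivalence all the acid is converted to NO2-; total volume = 0.02873 + 0.007577 = 0.03631 L, so [NO2-] = 0.001655/0.03631 = 0.04558 M.
Kb = Kw/Ka = 1.0e-14 / 4.5 x 10^-4 = 2.22e-11.
[OH^-] = sqrt(Kb x [NO2-]) = sqrt(2.22e-11 x 0.04558) = 1.01e-6 M.
pOH = 6.00, so pH = 14.00 - 6.00 = 8.00.

8.00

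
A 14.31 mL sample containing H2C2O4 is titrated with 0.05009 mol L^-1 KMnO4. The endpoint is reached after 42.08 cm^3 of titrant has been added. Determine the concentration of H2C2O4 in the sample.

0.368 M

n(KMnO4) = 0.05009 x 0.04208 = 0.002108 mol.
From the balanced equation, 2 mol KMnO4 reacts with 5 mol H2C2O4, so n(H2C2O4) = 0.002108 x 5/2 = 0.005269 mol.
[H2C2O4] = 0.005269 / 0.01431 L = 0.368 M.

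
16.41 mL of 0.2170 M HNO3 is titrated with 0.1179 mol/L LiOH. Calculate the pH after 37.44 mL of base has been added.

12.20

n(acid) = 0.2170 x 0.01641 = 0.003561 mol; n(LiOH) added = 0.1179 x 0.03744 = 0.004414 mol.
Base is in excess by 0.004414 - 0.003561 = 0.0008532 mol in a total volume of 0.05385 L.
[OH^-] = 0.0008532/0.05385 = 0.01584 M, so pOH = 1.80 and pH = 14.00 - 1.80 = 12.20.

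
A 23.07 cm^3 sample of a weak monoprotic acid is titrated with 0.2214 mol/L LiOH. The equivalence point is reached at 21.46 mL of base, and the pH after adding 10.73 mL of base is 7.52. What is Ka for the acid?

3.0 x 10^-8

10.73 mL is half of the equivalence volume, so this is the half-equivalence point where [HA] = [A^-].
At half-equivalence pH = pKa, so pKa = 7.52.
Ka = 10^(-7.52) = 3.0 x 10^-8.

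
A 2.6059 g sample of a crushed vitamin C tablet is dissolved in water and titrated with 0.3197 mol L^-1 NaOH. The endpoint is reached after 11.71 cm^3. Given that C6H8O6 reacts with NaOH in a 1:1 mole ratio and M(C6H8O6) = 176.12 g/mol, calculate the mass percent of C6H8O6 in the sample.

25.3%

n(NaOH) = 0.3197 x 0.01171 = 0.003744 mol.
n(C6H8O6) = 0.003744 / 1 = 0.003744 mol.
mass of C6H8O6 = 0.003744 x 176.12 = 0.6593 g.
% purity = 0.6593 / 2.6059 x 100 = 25.3%.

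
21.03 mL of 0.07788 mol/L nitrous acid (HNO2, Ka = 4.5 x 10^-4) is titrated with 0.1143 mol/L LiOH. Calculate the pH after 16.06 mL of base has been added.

n(acid) = 0.07788 x 0.02103 = 0.001638 mol; n(LiOH) added = 0.1143 x 0.01606 = 0.001836 mol.
Base is in excess by 0.001836 - 0.001638 = 0.0001978 mol in a total volume of 0.03709 L.
[OH^-] = 0.0001978/0.03709 = 0.005334 M, so pOH = 2.27 and pH = 14.00 - 2.27 = 11.73.

11.73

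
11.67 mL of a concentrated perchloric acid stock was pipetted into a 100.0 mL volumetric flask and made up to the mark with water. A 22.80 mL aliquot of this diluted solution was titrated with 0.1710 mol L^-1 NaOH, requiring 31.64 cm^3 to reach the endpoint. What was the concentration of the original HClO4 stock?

2.03 M

n(NaOH) = 0.1710 x 0.03164 = 0.005410 mol.
n(HClO4) in the aliquot = 0.005410 mol.
[diluted HClO4] = 0.005410 / 0.02280 = 0.2373 M.
Dilution factor = 100.0/11.67 = 8.569, so [stock] = 0.2373 x 8.569 = 2.03 M.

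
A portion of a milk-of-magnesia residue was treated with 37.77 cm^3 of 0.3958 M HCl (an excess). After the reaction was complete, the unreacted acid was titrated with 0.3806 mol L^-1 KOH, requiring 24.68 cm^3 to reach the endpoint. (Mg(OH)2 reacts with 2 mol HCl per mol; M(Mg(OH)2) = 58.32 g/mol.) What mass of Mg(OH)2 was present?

Total n(HCl) added = 0.3958 x 0.03777 = 0.01495 mol.
n(KOH) used = 0.3806 x 0.02468 = 0.009393 mol, which equals the excess n(HCl).
So n(HCl) consumed by the sample = 0.01495 - 0.009393 = 0.005556 mol.
n(Mg(OH)2) = 0.005556 / 2 = 0.002778 mol.
mass = 0.002778 mol x 58.32 g/mol = 0.162 g.

0.162 g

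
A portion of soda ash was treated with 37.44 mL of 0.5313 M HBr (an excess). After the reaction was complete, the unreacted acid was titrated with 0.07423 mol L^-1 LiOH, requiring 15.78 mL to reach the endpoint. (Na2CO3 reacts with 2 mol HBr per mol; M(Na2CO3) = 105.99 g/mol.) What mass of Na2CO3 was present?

Total n(HBr) added = 0.5313 x 0.03744 = 0.01989 mol.
n(LiOH) used = 0.07423 x 0.01578 = 0.001171 mol, which equals the excess n(HBr).
So n(HBr) consumed by the sample = 0.01989 - 0.001171 = 0.01872 mol.
n(Na2CO3) = 0.01872 / 2 = 0.009360 mol.
mass = 0.009360 mol x 105.99 g/mol = 0.992 g.

0.992 g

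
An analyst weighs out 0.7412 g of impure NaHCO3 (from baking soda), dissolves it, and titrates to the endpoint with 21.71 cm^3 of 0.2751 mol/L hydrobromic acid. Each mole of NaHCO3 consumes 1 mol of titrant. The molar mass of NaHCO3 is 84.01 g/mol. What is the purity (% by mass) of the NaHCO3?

n(HBr) = 0.2751 x 0.02171 = 0.005972 mol.
n(NaHCO3) = 0.005972 / 1 = 0.005972 mol.
mass of NaHCO3 = 0.005972 x 84.01 = 0.5017 g.
% purity = 0.5017 / 0.7412 x 100 = 67.7%.

67.7%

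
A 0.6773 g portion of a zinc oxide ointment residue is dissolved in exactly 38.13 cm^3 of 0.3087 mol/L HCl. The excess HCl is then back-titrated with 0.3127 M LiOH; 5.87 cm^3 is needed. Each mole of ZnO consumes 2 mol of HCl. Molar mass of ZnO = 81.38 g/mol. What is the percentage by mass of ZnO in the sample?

59.7%

Total n(HCl) added = 0.3087 x 0.03813 = 0.01177 mol.
n(LiOH) used = 0.3127 x 0.005870 = 0.001836 mol, which equals the excess n(HCl).
So n(HCl) consumed by the sample = 0.01177 - 0.001836 = 0.009935 mol.
n(ZnO) = 0.009935 / 2 = 0.004968 mol.
mass ZnO = 0.004968 x 81.38 = 0.4043 g, so %ZnO = 0.4043/0.6773 x 100 = 59.7%.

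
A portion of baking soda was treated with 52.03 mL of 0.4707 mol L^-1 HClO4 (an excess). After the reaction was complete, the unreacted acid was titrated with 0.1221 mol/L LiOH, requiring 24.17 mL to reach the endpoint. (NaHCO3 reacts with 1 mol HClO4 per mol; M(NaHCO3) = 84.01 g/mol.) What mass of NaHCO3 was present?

Total n(HClO4) added = 0.4707 x 0.05203 = 0.02449 mol.
n(LiOH) used = 0.1221 x 0.02417 = 0.002951 mol, which equals the excess n(HClO4).
So n(HClO4) consumed by the sample = 0.02449 - 0.002951 = 0.02154 mol.
n(NaHCO3) = 0.02154 / 1 = 0.02154 mol.
mass = 0.02154 mol x 84.01 g/mol = 1.81 g.

1.81 g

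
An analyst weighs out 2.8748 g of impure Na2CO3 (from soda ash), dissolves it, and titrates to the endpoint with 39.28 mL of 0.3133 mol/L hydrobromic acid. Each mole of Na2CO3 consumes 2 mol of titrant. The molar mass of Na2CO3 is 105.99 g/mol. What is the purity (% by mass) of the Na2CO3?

22.7%

n(HBr) = 0.3133 x 0.03928 = 0.01231 mol.
n(Na2CO3) = 0.01231 / 2 = 0.006153 mol.
mass of Na2CO3 = 0.006153 x 105.99 = 0.6522 g.
% purity = 0.6522 / 2.8748 x 100 = 22.7%.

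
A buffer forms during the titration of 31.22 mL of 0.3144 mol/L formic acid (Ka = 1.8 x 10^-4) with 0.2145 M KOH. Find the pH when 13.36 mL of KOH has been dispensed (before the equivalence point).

3.36

Initial n(HCOOH) = 0.3144 x 0.03122 = 0.009816 mol.
n(KOH) added = 0.2145 x 0.01336 = 0.002866 mol, converting that many moles of HCOOH to HCOO-.
Remaining n(HCOOH) = 0.006950 mol; n(HCOO-) = 0.002866 mol.
By Henderson-Hasselbalch, pH = pKa + log([A^-]/[HA]) = 3.74 + log(0.002866/0.006950) = 3.74 + (-0.38) = 3.36.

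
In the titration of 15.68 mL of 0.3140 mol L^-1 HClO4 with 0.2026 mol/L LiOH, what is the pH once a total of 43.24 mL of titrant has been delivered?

n(acid) = 0.3140 x 0.01568 = 0.004924 mol; n(LiOH) added = 0.2026 x 0.04324 = 0.008760 mol.
Base is in excess by 0.008760 - 0.004924 = 0.003837 mol in a total volume of 0.05892 L.
[OH^-] = 0.003837/0.05892 = 0.06512 M, so pOH = 1.19 and pH = 14.00 - 1.19 = 12.81.

12.81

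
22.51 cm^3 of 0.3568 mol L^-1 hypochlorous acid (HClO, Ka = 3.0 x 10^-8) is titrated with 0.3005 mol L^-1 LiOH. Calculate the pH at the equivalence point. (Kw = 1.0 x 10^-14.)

n(HClO) = 0.3568 x 0.02251 = 0.008032 mol; V(LiOH) at equivalence = 0.008032/0.3005 = 0.02673 L.
At equivalence all the acid is converted to ClO-; total volume = 0.02251 + 0.02673 = 0.04924 L, so [ClO-] = 0.008032/0.04924 = 0.1631 M.
Kb = Kw/Ka = 1.0e-14 / 3.0 x 10^-8 = 3.33e-7.
[OH^-] = sqrt(Kb x [ClO-]) = sqrt(3.33e-7 x 0.1631) = 0.000233 M.
pOH = 3.63, so pH = 14.00 - 3.63 = 10.37.

10.37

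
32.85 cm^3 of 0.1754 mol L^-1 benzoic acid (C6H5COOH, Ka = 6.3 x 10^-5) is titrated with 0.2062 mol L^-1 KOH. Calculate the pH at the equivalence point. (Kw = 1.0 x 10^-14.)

n(C6H5COOH) = 0.1754 x 0.03285 = 0.005762 mol; V(KOH) at equivalence = 0.005762/0.2062 = 0.02794 L.
At equivalence all the acid is converted to C6H5COO-; total volume = 0.03285 + 0.02794 = 0.06079 L, so [C6H5COO-] = 0.005762/0.06079 = 0.09478 M.
Kb = Kw/Ka = 1.0e-14 / 6.3 x 10^-5 = 1.59e-10.
[OH^-] = sqrt(Kb x [C6H5COO-]) = sqrt(1.59e-10 x 0.09478) = 3.88e-6 M.
pOH = 5.41, so pH = 14.00 - 5.41 = 8.59.

8.59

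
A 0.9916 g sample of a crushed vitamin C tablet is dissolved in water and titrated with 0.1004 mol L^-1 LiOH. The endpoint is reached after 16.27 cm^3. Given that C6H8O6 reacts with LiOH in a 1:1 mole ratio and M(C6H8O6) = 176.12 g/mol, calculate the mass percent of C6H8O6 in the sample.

29.0%

n(LiOH) = 0.1004 x 0.01627 = 0.001634 mol.
n(C6H8O6) = 0.001634 / 1 = 0.001634 mol.
mass of C6H8O6 = 0.001634 x 176.12 = 0.2877 g.
% purity = 0.2877 / 0.9916 x 100 = 29.0%.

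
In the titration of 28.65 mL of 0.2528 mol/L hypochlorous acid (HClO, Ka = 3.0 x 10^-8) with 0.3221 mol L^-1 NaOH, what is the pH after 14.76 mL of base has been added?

7.80

Initial n(HClO) = 0.2528 x 0.02865 = 0.007243 mol.
n(NaOH) added = 0.3221 x 0.01476 = 0.004754 mol, converting that many moles of HClO to ClO-.
Remaining n(HClO) = 0.002489 mol; n(ClO-) = 0.004754 mol.
By Henderson-Hasselbalch, pH = pKa + log([A^-]/[HA]) = 7.52 + log(0.004754/0.002489) = 7.52 + (+0.28) = 7.80.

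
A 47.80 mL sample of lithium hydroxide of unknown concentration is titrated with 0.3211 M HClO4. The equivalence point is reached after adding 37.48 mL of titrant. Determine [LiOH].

0.252 M

n(HClO4) delivered = 0.3211 x 0.03748 = 0.01203 mol.
For a 1:1 reaction, n(LiOH) = 0.01203 mol.
[LiOH] = 0.01203 mol / 0.04780 L = 0.252 M.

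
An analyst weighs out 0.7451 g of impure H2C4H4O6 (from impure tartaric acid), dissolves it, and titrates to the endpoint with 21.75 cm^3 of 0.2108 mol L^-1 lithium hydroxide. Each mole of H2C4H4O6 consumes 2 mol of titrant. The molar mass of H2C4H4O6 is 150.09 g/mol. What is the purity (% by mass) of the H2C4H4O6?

46.2%

n(LiOH) = 0.2108 x 0.02175 = 0.004585 mol.
n(H2C4H4O6) = 0.004585 / 2 = 0.002292 mol.
mass of H2C4H4O6 = 0.002292 x 150.09 = 0.3441 g.
% purity = 0.3441 / 0.7451 x 100 = 46.2%.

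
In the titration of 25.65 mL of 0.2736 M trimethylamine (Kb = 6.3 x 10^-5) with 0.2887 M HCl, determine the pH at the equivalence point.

n((CH3)3N) = 0.2736 x 0.02565 = 0.007018 mol; V(HCl) at equivalence = 0.007018/0.2887 = 0.02431 L.
At equivalence the base is fully converted to (CH3)3NH+; total volume = 0.04996 L, so [(CH3)3NH+] = 0.007018/0.04996 = 0.1405 M.
Ka((CH3)3NH+) = Kw/Kb = 1.0e-14 / 6.3 x 10^-5 = 1.59e-10.
[H^+] = sqrt(Ka x [(CH3)3NH+]) = sqrt(1.59e-10 x 0.1405) = 4.72e-6 M.
pH = -log(4.72e-6) = 5.33.

5.33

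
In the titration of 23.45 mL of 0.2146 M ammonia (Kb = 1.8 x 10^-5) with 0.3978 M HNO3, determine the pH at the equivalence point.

n(NH3) = 0.2146 x 0.02345 = 0.005032 mol; V(HNO3) at equivalence = 0.005032/0.3978 = 0.01265 L.
At equivalence the base is fully converted to NH4+; total volume = 0.03610 L, so [NH4+] = 0.005032/0.03610 = 0.1394 M.
Ka(NH4+) = Kw/Kb = 1.0e-14 / 1.8 x 10^-5 = 5.56e-10.
[H^+] = sqrt(Ka x [NH4+]) = sqrt(5.56e-10 x 0.1394) = 8.80e-6 M.
pH = -log(8.80e-6) = 5.06.

5.06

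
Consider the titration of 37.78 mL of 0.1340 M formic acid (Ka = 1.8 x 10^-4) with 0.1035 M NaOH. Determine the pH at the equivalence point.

n(HCOOH) = 0.1340 x 0.03778 = 0.005063 mol; V(NaOH) at equivalence = 0.005063/0.1035 = 0.04891 L.
At equivalence all the acid is converted to HCOO-; total volume = 0.03778 + 0.04891 = 0.08669 L, so [HCOO-] = 0.005063/0.08669 = 0.05840 M.
Kb = Kw/Ka = 1.0e-14 / 1.8 x 10^-4 = 5.56e-11.
[OH^-] = sqrt(Kb x [HCOO-]) = sqrt(5.56e-11 x 0.05840) = 1.80e-6 M.
pOH = 5.74, so pH = 14.00 - 5.74 = 8.26.

8.26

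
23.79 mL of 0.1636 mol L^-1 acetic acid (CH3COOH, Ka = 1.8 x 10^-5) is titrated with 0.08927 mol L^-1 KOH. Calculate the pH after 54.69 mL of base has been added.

n(acid) = 0.1636 x 0.02379 = 0.003892 mol; n(KOH) added = 0.08927 x 0.05469 = 0.004882 mol.
Base is in excess by 0.004882 - 0.003892 = 0.0009901 mol in a total volume of 0.07848 L.
[OH^-] = 0.0009901/0.07848 = 0.01262 M, so pOH = 1.90 and pH = 14.00 - 1.90 = 12.10.

12.10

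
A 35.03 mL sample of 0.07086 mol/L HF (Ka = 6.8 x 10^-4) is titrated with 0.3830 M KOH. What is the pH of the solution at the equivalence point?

n(HF) = 0.07086 x 0.03503 = 0.002482 mol; V(KOH) at equivalence = 0.002482/0.3830 = 0.006481 L.
At equivalence all the acid is converted to F-; total volume = 0.03503 + 0.006481 = 0.04151 L, so [F-] = 0.002482/0.04151 = 0.05980 M.
Kb = Kw/Ka = 1.0e-14 / 6.8 x 10^-4 = 1.47e-11.
[OH^-] = sqrt(Kb x [F-]) = sqrt(1.47e-11 x 0.05980) = 9.38e-7 M.
pOH = 6.03, so pH = 14.00 - 6.03 = 7.97.

7.97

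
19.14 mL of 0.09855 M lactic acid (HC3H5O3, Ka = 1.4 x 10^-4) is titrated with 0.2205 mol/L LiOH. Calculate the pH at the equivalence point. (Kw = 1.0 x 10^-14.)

n(HC3H5O3) = 0.09855 x 0.01914 = 0.001886 mol; V(LiOH) at equivalence = 0.001886/0.2205 = 0.008554 L.
At equivalence all the acid is converted to C3H5O3-; total volume = 0.01914 + 0.008554 = 0.02769 L, so [C3H5O3-] = 0.001886/0.02769 = 0.06811 M.
Kb = Kw/Ka = 1.0e-14 / 1.4 x 10^-4 = 7.14e-11.
[OH^-] = sqrt(Kb x [C3H5O3-]) = sqrt(7.14e-11 x 0.06811) = 2.21e-6 M.
pOH = 5.66, so pH = 14.00 - 5.66 = 8.34.

8.34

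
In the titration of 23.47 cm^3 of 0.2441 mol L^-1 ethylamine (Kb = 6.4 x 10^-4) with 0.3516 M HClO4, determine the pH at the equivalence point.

5.82

n(C2H5NH2) = 0.2441 x 0.02347 = 0.005729 mol; V(HClO4) at equivalence = 0.005729/0.3516 = 0.01629 L.
At equivalence the base is fully converted to C2H5NH3+; total volume = 0.03976 L, so [C2H5NH3+] = 0.005729/0.03976 = 0.1441 M.
Ka(C2H5NH3+) = Kw/Kb = 1.0e-14 / 6.4 x 10^-4 = 1.56e-11.
[H^+] = sqrt(Ka x [C2H5NH3+]) = sqrt(1.56e-11 x 0.1441) = 1.50e-6 M.
pH = -log(1.50e-6) = 5.82.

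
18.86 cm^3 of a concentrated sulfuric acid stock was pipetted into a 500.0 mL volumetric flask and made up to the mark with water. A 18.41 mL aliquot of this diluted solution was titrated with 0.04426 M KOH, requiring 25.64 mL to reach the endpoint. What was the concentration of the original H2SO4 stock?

0.817 M

n(KOH) = 0.04426 x 0.02564 = 0.001135 mol.
n(H2SO4) in the aliquot = 0.001135 x 1/2 = 0.0005674 mol.
[diluted H2SO4] = 0.0005674 / 0.01841 = 0.03082 M.
Dilution factor = 500.0/18.86 = 26.51, so [stock] = 0.03082 x 26.51 = 0.817 M.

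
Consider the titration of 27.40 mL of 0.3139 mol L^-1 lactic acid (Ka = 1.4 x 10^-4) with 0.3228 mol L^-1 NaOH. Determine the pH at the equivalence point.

n(HC3H5O3) = 0.3139 x 0.02740 = 0.008601 mol; V(NaOH) at equivalence = 0.008601/0.3228 = 0.02664 L.
At equivalence all the acid is converted to C3H5O3-; total volume = 0.02740 + 0.02664 = 0.05404 L, so [C3H5O3-] = 0.008601/0.05404 = 0.1591 M.
Kb = Kw/Ka = 1.0e-14 / 1.4 x 10^-4 = 7.14e-11.
[OH^-] = sqrt(Kb x [C3H5O3-]) = sqrt(7.14e-11 x 0.1591) = 3.37e-6 M.
pOH = 5.47, so pH = 14.00 - 5.47 = 8.53.

8.53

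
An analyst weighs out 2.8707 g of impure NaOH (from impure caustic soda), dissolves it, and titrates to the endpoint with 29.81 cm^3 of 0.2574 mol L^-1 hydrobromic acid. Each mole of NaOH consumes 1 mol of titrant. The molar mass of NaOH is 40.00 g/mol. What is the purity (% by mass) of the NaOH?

n(HBr) = 0.2574 x 0.02981 = 0.007673 mol.
n(NaOH) = 0.007673 / 1 = 0.007673 mol.
mass of NaOH = 0.007673 x 40.00 = 0.3069 g.
% purity = 0.3069 / 2.8707 x 100 = 10.7%.

10.7%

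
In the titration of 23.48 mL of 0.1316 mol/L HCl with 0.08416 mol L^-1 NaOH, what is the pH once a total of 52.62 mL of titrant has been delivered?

12.25

n(acid) = 0.1316 x 0.02348 = 0.003090 mol; n(NaOH) added = 0.08416 x 0.05262 = 0.004428 mol.
Base is in excess by 0.004428 - 0.003090 = 0.001339 mol in a total volume of 0.07610 L.
[OH^-] = 0.001339/0.07610 = 0.01759 M, so pOH = 1.75 and pH = 14.00 - 1.75 = 12.25.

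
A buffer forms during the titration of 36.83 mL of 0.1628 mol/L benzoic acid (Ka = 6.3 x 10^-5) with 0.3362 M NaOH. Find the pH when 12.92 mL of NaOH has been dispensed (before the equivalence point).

Initial n(C6H5COOH) = 0.1628 x 0.03683 = 0.005996 mol.
n(NaOH) added = 0.3362 x 0.01292 = 0.004344 mol, converting that many moles of C6H5COOH to C6H5COO-.
Remaining n(C6H5COOH) = 0.001652 mol; n(C6H5COO-) = 0.004344 mol.
By Henderson-Hasselbalch, pH = pKa + log([A^-]/[HA]) = 4.20 + log(0.004344/0.001652) = 4.20 + (+0.42) = 4.62.

4.62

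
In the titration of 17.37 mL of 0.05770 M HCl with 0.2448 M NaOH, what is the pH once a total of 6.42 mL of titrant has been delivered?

12.38

n(acid) = 0.05770 x 0.01737 = 0.001002 mol; n(NaOH) added = 0.2448 x 0.006420 = 0.001572 mol.
Base is in excess by 0.001572 - 0.001002 = 0.0005694 mol in a total volume of 0.02379 L.
[OH^-] = 0.0005694/0.02379 = 0.02393 M, so pOH = 1.62 and pH = 14.00 - 1.62 = 12.38.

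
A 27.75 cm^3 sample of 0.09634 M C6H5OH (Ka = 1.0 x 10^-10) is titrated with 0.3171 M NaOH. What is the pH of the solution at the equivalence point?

n(C6H5OH) = 0.09634 x 0.02775 = 0.002673 mol; V(NaOH) at equivalence = 0.002673/0.3171 = 0.008431 L.
At equivalence all the acid is converted to C6H5O-; total volume = 0.02775 + 0.008431 = 0.03618 L, so [C6H5O-] = 0.002673/0.03618 = 0.07389 M.
Kb = Kw/Ka = 1.0e-14 / 1.0 x 10^-10 = 0.000100.
[OH^-] = sqrt(Kb x [C6H5O-]) = sqrt(0.000100 x 0.07389) = 0.00272 M.
pOH = 2.57, so pH = 14.00 - 2.57 = 11.43.

11.43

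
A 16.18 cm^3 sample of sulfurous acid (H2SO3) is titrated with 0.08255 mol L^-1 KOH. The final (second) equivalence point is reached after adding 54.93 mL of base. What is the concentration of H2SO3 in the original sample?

n(KOH) = 0.08255 x 0.05493 = 0.004534 mol.
At the final (second) equivalence point, 2 mol OH^- react per mol H2SO3, so n(H2SO3) = 0.004534 / 2 = 0.002267 mol.
[H2SO3] = 0.002267 / 0.01618 L = 0.140 M.

0.140 M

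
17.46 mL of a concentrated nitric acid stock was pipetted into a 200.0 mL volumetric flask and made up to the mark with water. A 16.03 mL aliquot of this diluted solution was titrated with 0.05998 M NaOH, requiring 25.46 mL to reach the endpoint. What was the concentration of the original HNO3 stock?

n(NaOH) = 0.05998 x 0.02546 = 0.001527 mol.
n(HNO3) in the aliquot = 0.001527 mol.
[diluted HNO3] = 0.001527 / 0.01603 = 0.09526 M.
Dilution factor = 200.0/17.46 = 11.45, so [stock] = 0.09526 x 11.45 = 1.09 M.

1.09 M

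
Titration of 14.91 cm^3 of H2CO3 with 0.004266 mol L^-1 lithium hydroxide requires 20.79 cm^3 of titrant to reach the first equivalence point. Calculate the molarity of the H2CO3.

0.00595 M

n(LiOH) = 0.004266 x 0.02079 = 8.869e-5 mol.
At the first equivalence point, 1 mol OH^- react per mol H2CO3, so n(H2CO3) = 8.869e-5 / 1 = 8.869e-5 mol.
[H2CO3] = 8.869e-5 / 0.01491 L = 0.00595 M.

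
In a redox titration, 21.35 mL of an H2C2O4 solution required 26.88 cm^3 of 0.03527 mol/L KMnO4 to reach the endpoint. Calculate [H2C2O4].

0.111 M

n(KMnO4) = 0.03527 x 0.02688 = 0.0009481 mol.
From the balanced equation, 2 mol KMnO4 reacts with 5 mol H2C2O4, so n(H2C2O4) = 0.0009481 x 5/2 = 0.002370 mol.
[H2C2O4] = 0.002370 / 0.02135 L = 0.111 M.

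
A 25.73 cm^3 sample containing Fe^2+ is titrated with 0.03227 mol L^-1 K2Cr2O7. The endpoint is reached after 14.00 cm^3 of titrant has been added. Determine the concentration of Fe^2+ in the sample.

n(K2Cr2O7) = 0.03227 x 0.01400 = 0.0004518 mol.
From the balanced equation, 1 mol K2Cr2O7 reacts with 6 mol Fe^2+, so n(Fe^2+) = 0.0004518 x 6/1 = 0.002711 mol.
[Fe^2+] = 0.002711 / 0.02573 L = 0.105 M.

0.105 M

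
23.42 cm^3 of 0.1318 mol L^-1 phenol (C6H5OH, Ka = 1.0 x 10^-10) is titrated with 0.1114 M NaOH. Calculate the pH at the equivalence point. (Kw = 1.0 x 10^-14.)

n(C6H5OH) = 0.1318 x 0.02342 = 0.003087 mol; V(NaOH) at equivalence = 0.003087/0.1114 = 0.02771 L.
At equivalence all the acid is converted to C6H5O-; total volume = 0.02342 + 0.02771 = 0.05113 L, so [C6H5O-] = 0.003087/0.05113 = 0.06037 M.
Kb = Kw/Ka = 1.0e-14 / 1.0 x 10^-10 = 0.000100.
[OH^-] = sqrt(Kb x [C6H5O-]) = sqrt(0.000100 x 0.06037) = 0.00246 M.
pOH = 2.61, so pH = 14.00 - 2.61 = 11.39.

11.39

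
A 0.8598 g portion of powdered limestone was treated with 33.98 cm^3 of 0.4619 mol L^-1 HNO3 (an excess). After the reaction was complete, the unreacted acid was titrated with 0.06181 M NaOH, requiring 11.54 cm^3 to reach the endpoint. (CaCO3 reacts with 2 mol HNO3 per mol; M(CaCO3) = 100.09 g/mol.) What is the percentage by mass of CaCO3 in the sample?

Total n(HNO3) added = 0.4619 x 0.03398 = 0.01570 mol.
n(NaOH) used = 0.06181 x 0.01154 = 0.0007133 mol, which equals the excess n(HNO3).
So n(HNO3) consumed by the sample = 0.01570 - 0.0007133 = 0.01498 mol.
n(CaCO3) = 0.01498 / 2 = 0.007491 mol.
mass CaCO3 = 0.007491 x 100.09 = 0.7498 g, so %CaCO3 = 0.7498/0.8598 x 100 = 87.2%.

87.2%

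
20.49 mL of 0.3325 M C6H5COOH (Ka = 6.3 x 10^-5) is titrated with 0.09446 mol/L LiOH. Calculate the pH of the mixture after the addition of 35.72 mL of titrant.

4.19

Initial n(C6H5COOH) = 0.3325 x 0.02049 = 0.006813 mol.
n(LiOH) added = 0.09446 x 0.03572 = 0.003374 mol, converting that many moles of C6H5COOH to C6H5COO-.
Remaining n(C6H5COOH) = 0.003439 mol; n(C6H5COO-) = 0.003374 mol.
By Henderson-Hasselbalch, pH = pKa + log([A^-]/[HA]) = 4.20 + log(0.003374/0.003439) = 4.20 + (-0.01) = 4.19.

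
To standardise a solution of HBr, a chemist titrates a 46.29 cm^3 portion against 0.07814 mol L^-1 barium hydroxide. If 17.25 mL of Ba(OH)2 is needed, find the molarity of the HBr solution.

0.0582 M

n(Ba(OH)2) delivered = 0.07814 x 0.01725 = 0.001348 mol.
The reaction is 2 HBr + 1 Ba(OH)2, so n(HBr) = 0.001348 x 2/1 = 0.002696 mol.
[HBr] = 0.002696 mol / 0.04629 L = 0.0582 M.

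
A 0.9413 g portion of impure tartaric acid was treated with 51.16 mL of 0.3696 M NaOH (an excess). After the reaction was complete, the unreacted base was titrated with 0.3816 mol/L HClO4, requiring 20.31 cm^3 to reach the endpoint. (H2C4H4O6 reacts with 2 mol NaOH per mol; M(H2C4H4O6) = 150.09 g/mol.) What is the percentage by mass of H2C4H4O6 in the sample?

89.0%

Total n(NaOH) added = 0.3696 x 0.05116 = 0.01891 mol.
n(HClO4) used = 0.3816 x 0.02031 = 0.007750 mol, which equals the excess n(NaOH).
So n(NaOH) consumed by the sample = 0.01891 - 0.007750 = 0.01116 mol.
n(H2C4H4O6) = 0.01116 / 2 = 0.005579 mol.
mass H2C4H4O6 = 0.005579 x 150.09 = 0.8374 g, so %H2C4H4O6 = 0.8374/0.9413 x 100 = 89.0%.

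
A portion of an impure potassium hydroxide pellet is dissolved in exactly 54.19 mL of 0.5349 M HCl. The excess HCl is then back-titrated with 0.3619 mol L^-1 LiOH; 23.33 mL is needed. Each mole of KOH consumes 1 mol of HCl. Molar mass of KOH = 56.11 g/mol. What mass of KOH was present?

1.15 g

Total n(HCl) added = 0.5349 x 0.05419 = 0.02899 mol.
n(LiOH) used = 0.3619 x 0.02333 = 0.008443 mol, which equals the excess n(HCl).
So n(HCl) consumed by the sample = 0.02899 - 0.008443 = 0.02054 mol.
n(KOH) = 0.02054 / 1 = 0.02054 mol.
mass = 0.02054 mol x 56.11 g/mol = 1.15 g.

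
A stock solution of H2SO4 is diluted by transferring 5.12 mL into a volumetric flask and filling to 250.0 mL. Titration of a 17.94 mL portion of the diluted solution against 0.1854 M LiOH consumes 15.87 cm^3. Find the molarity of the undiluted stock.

n(LiOH) = 0.1854 x 0.01587 = 0.002942 mol.
n(H2SO4) in the aliquot = 0.002942 x 1/2 = 0.001471 mol.
[diluted H2SO4] = 0.001471 / 0.01794 = 0.08200 M.
Dilution factor = 250.0/5.120 = 48.83, so [stock] = 0.08200 x 48.83 = 4.00 M.

4.00 M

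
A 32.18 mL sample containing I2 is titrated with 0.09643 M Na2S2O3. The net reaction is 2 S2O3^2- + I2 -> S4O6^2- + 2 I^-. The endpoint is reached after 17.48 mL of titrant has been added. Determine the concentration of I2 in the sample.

0.0262 M

n(Na2S2O3) = 0.09643 x 0.01748 = 0.001686 mol.
From the balanced equation, 2 mol Na2S2O3 reacts with 1 mol I2, so n(I2) = 0.001686 x 1/2 = 0.0008428 mol.
[I2] = 0.0008428 / 0.03218 L = 0.0262 M.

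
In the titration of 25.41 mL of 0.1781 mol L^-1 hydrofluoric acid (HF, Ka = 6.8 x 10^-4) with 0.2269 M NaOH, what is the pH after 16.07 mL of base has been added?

Initial n(HF) = 0.1781 x 0.02541 = 0.004526 mol.
n(NaOH) added = 0.2269 x 0.01607 = 0.003646 mol, converting that many moles of HF to F-.
Remaining n(HF) = 0.0008792 mol; n(F-) = 0.003646 mol.
By Henderson-Hasselbalch, pH = pKa + log([A^-]/[HA]) = 3.17 + log(0.003646/0.0008792) = 3.17 + (+0.62) = 3.79.

3.79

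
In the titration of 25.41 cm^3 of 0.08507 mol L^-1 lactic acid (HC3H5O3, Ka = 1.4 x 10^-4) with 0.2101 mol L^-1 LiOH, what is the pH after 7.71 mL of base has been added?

4.33

Initial n(HC3H5O3) = 0.08507 x 0.02541 = 0.002162 mol.
n(LiOH) added = 0.2101 x 0.007710 = 0.001620 mol, converting that many moles of HC3H5O3 to C3H5O3-.
Remaining n(HC3H5O3) = 0.0005418 mol; n(C3H5O3-) = 0.001620 mol.
By Henderson-Hasselbalch, pH = pKa + log([A^-]/[HA]) = 3.85 + log(0.001620/0.0005418) = 3.85 + (+0.48) = 4.33.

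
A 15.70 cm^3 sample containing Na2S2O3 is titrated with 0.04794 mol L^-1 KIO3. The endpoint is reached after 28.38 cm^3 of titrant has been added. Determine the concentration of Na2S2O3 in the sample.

n(KIO3) = 0.04794 x 0.02838 = 0.001361 mol.
From the balanced equation, 1 mol KIO3 reacts with 6 mol Na2S2O3, so n(Na2S2O3) = 0.001361 x 6/1 = 0.008163 mol.
[Na2S2O3] = 0.008163 / 0.01570 L = 0.520 M.

0.520 M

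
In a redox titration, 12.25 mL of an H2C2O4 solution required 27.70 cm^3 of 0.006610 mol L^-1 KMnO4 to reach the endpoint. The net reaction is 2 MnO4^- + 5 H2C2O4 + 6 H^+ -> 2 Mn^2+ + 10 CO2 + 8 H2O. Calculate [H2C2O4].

n(KMnO4) = 0.006610 x 0.02770 = 0.0001831 mol.
From the balanced equation, 2 mol KMnO4 reacts with 5 mol H2C2O4, so n(H2C2O4) = 0.0001831 x 5/2 = 0.0004577 mol.
[H2C2O4] = 0.0004577 / 0.01225 L = 0.0374 M.

0.0374 M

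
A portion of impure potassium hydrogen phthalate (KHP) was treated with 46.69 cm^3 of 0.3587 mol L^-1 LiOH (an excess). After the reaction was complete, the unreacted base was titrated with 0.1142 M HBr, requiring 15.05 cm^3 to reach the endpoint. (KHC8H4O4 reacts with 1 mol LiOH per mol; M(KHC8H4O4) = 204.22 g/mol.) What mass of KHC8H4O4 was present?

Total n(LiOH) added = 0.3587 x 0.04669 = 0.01675 mol.
n(HBr) used = 0.1142 x 0.01505 = 0.001719 mol, which equals the excess n(LiOH).
So n(LiOH) consumed by the sample = 0.01675 - 0.001719 = 0.01503 mol.
n(KHC8H4O4) = 0.01503 / 1 = 0.01503 mol.
mass = 0.01503 mol x 204.22 g/mol = 3.07 g.

3.07 g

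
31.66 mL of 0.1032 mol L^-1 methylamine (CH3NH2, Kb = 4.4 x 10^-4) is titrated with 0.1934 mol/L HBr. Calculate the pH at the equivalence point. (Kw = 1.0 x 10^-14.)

5.91

n(CH3NH2) = 0.1032 x 0.03166 = 0.003267 mol; V(HBr) at equivalence = 0.003267/0.1934 = 0.01689 L.
At equivalence the base is fully converted to CH3NH3+; total volume = 0.04855 L, so [CH3NH3+] = 0.003267/0.04855 = 0.06729 M.
Ka(CH3NH3+) = Kw/Kb = 1.0e-14 / 4.4 x 10^-4 = 2.27e-11.
[H^+] = sqrt(Ka x [CH3NH3+]) = sqrt(2.27e-11 x 0.06729) = 1.24e-6 M.
pH = -log(1.24e-6) = 5.91.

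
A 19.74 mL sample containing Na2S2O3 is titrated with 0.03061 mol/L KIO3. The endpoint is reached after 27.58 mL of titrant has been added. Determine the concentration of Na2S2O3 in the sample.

0.257 M

n(KIO3) = 0.03061 x 0.02758 = 0.0008442 mol.
From the balanced equation, 1 mol KIO3 reacts with 6 mol Na2S2O3, so n(Na2S2O3) = 0.0008442 x 6/1 = 0.005065 mol.
[Na2S2O3] = 0.005065 / 0.01974 L = 0.257 M.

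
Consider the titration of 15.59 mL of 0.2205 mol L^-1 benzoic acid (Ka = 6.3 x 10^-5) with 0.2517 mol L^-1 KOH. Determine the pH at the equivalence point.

8.64

n(C6H5COOH) = 0.2205 x 0.01559 = 0.003438 mol; V(KOH) at equivalence = 0.003438/0.2517 = 0.01366 L.
At equivalence all the acid is converted to C6H5COO-; total volume = 0.01559 + 0.01366 = 0.02925 L, so [C6H5COO-] = 0.003438/0.02925 = 0.1175 M.
Kb = Kw/Ka = 1.0e-14 / 6.3 x 10^-5 = 1.59e-10.
[OH^-] = sqrt(Kb x [C6H5COO-]) = sqrt(1.59e-10 x 0.1175) = 4.32e-6 M.
pOH = 5.36, so pH = 14.00 - 5.36 = 8.64.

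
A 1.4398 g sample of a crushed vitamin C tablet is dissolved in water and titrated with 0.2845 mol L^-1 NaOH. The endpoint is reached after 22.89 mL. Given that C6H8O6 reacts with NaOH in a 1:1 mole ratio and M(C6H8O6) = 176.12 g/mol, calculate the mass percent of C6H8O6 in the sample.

79.7%

n(NaOH) = 0.2845 x 0.02289 = 0.006512 mol.
n(C6H8O6) = 0.006512 / 1 = 0.006512 mol.
mass of C6H8O6 = 0.006512 x 176.12 = 1.147 g.
% purity = 1.147 / 1.4398 x 100 = 79.7%.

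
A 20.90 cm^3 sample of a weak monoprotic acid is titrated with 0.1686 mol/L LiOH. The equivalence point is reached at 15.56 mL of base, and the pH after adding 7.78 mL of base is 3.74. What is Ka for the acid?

1.8 x 10^-4

7.78 mL is half of the equivalence volume, so this is the half-equivalence point where [HA] = [A^-].
At half-equivalence pH = pKa, so pKa = 3.74.
Ka = 10^(-3.74) = 1.8 x 10^-4.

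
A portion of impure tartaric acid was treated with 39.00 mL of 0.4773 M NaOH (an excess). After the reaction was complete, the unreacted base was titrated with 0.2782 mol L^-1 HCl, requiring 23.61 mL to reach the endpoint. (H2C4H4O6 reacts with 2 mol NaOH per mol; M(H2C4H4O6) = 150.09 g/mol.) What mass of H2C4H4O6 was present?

0.904 g

Total n(NaOH) added = 0.4773 x 0.03900 = 0.01861 mol.
n(HCl) used = 0.2782 x 0.02361 = 0.006568 mol, which equals the excess n(NaOH).
So n(NaOH) consumed by the sample = 0.01861 - 0.006568 = 0.01205 mol.
n(H2C4H4O6) = 0.01205 / 2 = 0.006023 mol.
mass = 0.006023 mol x 150.09 g/mol = 0.904 g.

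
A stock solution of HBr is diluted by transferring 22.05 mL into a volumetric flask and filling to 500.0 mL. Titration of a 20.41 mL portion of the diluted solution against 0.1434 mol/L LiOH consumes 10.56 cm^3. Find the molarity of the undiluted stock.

1.68 M

n(LiOH) = 0.1434 x 0.01056 = 0.001514 mol.
n(HBr) in the aliquot = 0.001514 mol.
[diluted HBr] = 0.001514 / 0.02041 = 0.07419 M.
Dilution factor = 500.0/22.05 = 22.68, so [stock] = 0.07419 x 22.68 = 1.68 M.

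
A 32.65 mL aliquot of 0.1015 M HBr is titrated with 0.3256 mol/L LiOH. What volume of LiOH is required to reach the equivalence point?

10.2 mL

n(HBr) = 0.1015 mol/L x 0.03265 L = 0.003314 mol.
At equivalence n(LiOH) = n(HBr) = 0.003314 mol.
V(LiOH) = 0.003314 / 0.3256 = 0.01018 L = 10.2 mL.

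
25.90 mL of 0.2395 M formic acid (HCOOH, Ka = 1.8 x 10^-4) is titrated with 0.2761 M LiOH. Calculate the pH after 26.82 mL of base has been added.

12.36

n(acid) = 0.2395 x 0.02590 = 0.006203 mol; n(LiOH) added = 0.2761 x 0.02682 = 0.007405 mol.
Base is in excess by 0.007405 - 0.006203 = 0.001202 mol in a total volume of 0.05272 L.
[OH^-] = 0.001202/0.05272 = 0.02280 M, so pOH = 1.64 and pH = 14.00 - 1.64 = 12.36.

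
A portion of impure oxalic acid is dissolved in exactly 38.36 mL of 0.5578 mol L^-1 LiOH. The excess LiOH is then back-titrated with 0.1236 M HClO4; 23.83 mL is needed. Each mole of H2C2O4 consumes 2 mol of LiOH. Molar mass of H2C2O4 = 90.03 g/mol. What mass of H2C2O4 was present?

0.831 g

Total n(LiOH) added = 0.5578 x 0.03836 = 0.02140 mol.
n(HClO4) used = 0.1236 x 0.02383 = 0.002945 mol, which equals the excess n(LiOH).
So n(LiOH) consumed by the sample = 0.02140 - 0.002945 = 0.01845 mol.
n(H2C2O4) = 0.01845 / 2 = 0.009226 mol.
mass = 0.009226 mol x 90.03 g/mol = 0.831 g.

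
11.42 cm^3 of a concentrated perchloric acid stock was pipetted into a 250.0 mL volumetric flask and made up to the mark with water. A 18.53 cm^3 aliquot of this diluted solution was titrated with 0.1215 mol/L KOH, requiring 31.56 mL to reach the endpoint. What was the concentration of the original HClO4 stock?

n(KOH) = 0.1215 x 0.03156 = 0.003835 mol.
n(HClO4) in the aliquot = 0.003835 mol.
[diluted HClO4] = 0.003835 / 0.01853 = 0.2069 M.
Dilution factor = 250.0/11.42 = 21.89, so [stock] = 0.2069 x 21.89 = 4.53 M.

4.53 M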